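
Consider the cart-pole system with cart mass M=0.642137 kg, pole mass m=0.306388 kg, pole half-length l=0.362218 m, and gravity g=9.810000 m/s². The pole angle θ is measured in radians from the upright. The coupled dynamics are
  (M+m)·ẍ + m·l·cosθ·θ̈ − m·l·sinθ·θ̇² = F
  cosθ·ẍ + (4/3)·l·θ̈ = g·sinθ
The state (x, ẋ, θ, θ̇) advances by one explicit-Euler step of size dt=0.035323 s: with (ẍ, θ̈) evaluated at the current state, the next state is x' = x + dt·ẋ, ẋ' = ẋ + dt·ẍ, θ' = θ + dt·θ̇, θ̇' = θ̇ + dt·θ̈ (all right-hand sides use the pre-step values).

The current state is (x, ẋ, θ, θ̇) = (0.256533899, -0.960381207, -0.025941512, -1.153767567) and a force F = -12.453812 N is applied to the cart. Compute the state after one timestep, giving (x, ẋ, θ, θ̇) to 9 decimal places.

(0.222610354, -1.569622528, -0.066696044, 0.088677851)

sinθ=-0.025938602, cosθ=0.999663538
temp = (F + m·l·θ̇²·sinθ)/(M+m) = (-12.453812 + -0.003831996)/0.948525 = -13.133701268
θ̈ = (g·sinθ − cosθ·temp)/(l·(4/3 − m·cos²θ/(M+m))) = 35.173836249
ẍ = temp − m·l·θ̈·cosθ/(M+m) = -17.247723054
Euler: x'=0.256533899+0.035323·-0.960381207=0.222610354, ẋ'=-0.960381207+0.035323·-17.247723054=-1.569622528
       θ'=-0.025941512+0.035323·-1.153767567=-0.066696044, θ̇'=-1.153767567+0.035323·35.173836249=0.088677851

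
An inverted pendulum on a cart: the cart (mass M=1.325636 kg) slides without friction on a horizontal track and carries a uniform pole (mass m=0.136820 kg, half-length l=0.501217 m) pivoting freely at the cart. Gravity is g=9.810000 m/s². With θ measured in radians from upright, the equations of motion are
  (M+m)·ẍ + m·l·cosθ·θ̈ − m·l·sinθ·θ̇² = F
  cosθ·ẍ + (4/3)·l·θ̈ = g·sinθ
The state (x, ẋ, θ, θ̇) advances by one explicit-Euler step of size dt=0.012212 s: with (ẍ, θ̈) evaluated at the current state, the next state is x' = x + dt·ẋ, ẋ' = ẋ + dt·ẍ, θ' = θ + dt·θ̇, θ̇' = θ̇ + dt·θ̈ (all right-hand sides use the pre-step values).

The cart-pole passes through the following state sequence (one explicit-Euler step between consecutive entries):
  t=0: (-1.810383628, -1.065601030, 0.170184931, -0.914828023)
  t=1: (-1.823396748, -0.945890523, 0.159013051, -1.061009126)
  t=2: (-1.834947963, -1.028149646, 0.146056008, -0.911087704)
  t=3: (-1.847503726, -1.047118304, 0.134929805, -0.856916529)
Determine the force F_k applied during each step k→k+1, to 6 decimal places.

step 0→1:
  ẍ = (ẋ'−ẋ)/dt = (-0.945890523−-1.065601030)/0.012212 = 9.802695
  θ̈ = (θ̇'−θ̇)/dt = (-1.061009126−-0.914828023)/0.012212 = -11.970284
  sinθ=0.169365, cosθ=0.985553
  F = (M+m)·ẍ + m·l·cosθ·θ̈ − m·l·sinθ·θ̇² = 14.336010 + -0.809021 − 0.009720 = 13.517268
step 1→2:
  ẍ = (ẋ'−ẋ)/dt = (-1.028149646−-0.945890523)/0.012212 = -6.735926
  θ̈ = (θ̇'−θ̇)/dt = (-0.911087704−-1.061009126)/0.012212 = 12.276566
  sinθ=0.158344, cosθ=0.987384
  F = (M+m)·ẍ + m·l·cosθ·θ̈ − m·l·sinθ·θ̇² = -9.850995 + 0.831263 − 0.012224 = -9.031956
step 2→3:
  ẍ = (ẋ'−ẋ)/dt = (-1.047118304−-1.028149646)/0.012212 = -1.553280
  θ̈ = (θ̇'−θ̇)/dt = (-0.856916529−-0.911087704)/0.012212 = 4.435897
  sinθ=0.145537, cosθ=0.989353
  F = (M+m)·ẍ + m·l·cosθ·θ̈ − m·l·sinθ·θ̇² = -2.271604 + 0.300959 − 0.008285 = -1.978929

F_0 = 13.517268 N
F_1 = -9.031956 N
F_2 = -1.978929 N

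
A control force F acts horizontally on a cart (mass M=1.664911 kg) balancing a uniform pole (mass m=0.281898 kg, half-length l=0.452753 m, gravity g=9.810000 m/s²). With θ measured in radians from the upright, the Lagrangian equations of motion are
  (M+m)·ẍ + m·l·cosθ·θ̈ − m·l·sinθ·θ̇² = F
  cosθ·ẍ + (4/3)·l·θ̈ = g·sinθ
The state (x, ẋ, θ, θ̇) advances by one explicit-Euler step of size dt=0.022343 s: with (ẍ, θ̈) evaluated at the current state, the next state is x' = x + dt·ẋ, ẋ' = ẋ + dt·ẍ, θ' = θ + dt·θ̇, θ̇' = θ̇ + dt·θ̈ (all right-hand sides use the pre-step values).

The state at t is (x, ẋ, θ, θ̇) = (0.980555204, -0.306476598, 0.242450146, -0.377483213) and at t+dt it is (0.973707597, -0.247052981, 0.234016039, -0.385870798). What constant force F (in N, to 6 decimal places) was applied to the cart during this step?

ẍ = (ẋ'−ẋ)/dt = (-0.247052981−-0.306476598)/0.022343 = 2.659608
θ̈ = (θ̇'−θ̇)/dt = (-0.385870798−-0.377483213)/0.022343 = -0.375401
sinθ=0.240082, cosθ=0.970753
F = (M+m)·ẍ + m·l·cosθ·θ̈ − m·l·sinθ·θ̇² = 5.177748 + -0.046511 − 0.004366 = 5.126871

F = 5.126871 N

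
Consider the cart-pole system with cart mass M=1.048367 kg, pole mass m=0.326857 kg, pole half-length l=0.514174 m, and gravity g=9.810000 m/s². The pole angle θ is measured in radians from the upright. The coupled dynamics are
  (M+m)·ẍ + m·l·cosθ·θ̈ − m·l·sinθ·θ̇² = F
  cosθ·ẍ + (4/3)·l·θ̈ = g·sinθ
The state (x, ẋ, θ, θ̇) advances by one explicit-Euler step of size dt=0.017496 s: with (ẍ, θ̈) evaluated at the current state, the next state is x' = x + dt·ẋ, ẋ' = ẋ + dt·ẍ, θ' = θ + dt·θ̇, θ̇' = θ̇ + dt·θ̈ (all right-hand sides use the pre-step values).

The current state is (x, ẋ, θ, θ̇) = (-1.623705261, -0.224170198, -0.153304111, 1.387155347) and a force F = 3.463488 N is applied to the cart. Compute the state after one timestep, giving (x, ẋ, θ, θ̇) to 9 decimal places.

(-1.627627343, -0.165988251, -0.129034441, 1.265053044)

sinθ=-0.152704320, cosθ=0.988271921
temp = (F + m·l·θ̇²·sinθ)/(M+m) = (3.463488 + -0.049382085)/1.375224 = 2.482581685
θ̈ = (g·sinθ − cosθ·temp)/(l·(4/3 − m·cos²θ/(M+m))) = -6.978869647
ẍ = temp − m·l·θ̈·cosθ/(M+m) = 3.325442769
Euler: x'=-1.623705261+0.017496·-0.224170198=-1.627627343, ẋ'=-0.224170198+0.017496·3.325442769=-0.165988251
       θ'=-0.153304111+0.017496·1.387155347=-0.129034441, θ̇'=1.387155347+0.017496·-6.978869647=1.265053044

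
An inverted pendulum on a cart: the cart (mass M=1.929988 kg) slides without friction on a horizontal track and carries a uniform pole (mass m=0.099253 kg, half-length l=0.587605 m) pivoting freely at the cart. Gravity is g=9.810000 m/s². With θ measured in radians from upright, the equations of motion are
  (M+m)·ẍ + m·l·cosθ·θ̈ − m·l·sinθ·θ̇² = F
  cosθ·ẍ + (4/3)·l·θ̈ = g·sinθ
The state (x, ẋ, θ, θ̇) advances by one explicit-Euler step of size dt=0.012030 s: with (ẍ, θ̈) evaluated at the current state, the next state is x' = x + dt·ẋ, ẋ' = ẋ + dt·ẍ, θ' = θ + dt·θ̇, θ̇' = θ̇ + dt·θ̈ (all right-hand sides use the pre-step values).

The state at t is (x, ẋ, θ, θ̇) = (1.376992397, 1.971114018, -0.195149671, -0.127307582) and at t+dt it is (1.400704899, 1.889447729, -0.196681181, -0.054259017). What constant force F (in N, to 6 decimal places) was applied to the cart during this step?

F = -13.428008 N

ẍ = (ẋ'−ẋ)/dt = (1.889447729−1.971114018)/0.012030 = -6.788553
θ̈ = (θ̇'−θ̇)/dt = (-0.054259017−-0.127307582)/0.012030 = 6.072200
sinθ=-0.193913, cosθ=0.981019
F = (M+m)·ẍ + m·l·cosθ·θ̈ − m·l·sinθ·θ̇² = -13.775609 + 0.347418 − -0.000183 = -13.428008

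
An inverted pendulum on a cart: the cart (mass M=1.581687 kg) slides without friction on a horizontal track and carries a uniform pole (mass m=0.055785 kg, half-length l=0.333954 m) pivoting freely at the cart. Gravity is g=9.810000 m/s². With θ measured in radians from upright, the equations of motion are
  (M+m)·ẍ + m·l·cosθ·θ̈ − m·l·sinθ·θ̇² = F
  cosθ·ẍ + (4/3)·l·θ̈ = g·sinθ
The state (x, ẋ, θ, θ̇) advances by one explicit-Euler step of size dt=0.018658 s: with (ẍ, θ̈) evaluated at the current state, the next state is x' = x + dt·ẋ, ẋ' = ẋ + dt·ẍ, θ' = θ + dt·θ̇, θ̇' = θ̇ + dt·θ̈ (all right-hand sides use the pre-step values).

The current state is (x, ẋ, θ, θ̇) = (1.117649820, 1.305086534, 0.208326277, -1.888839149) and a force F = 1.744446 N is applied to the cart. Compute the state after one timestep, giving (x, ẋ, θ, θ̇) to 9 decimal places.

(1.142000125, 1.324652274, 0.173084316, -1.846812967)

sinθ=0.206822656, cosθ=0.978378449
temp = (F + m·l·θ̇²·sinθ)/(M+m) = (1.744446 + 0.013746500)/1.637472 = 1.073723704
θ̈ = (g·sinθ − cosθ·temp)/(l·(4/3 − m·cos²θ/(M+m))) = 2.252448375
ẍ = temp − m·l·θ̈·cosθ/(M+m) = 1.048651533
Euler: x'=1.117649820+0.018658·1.305086534=1.142000125, ẋ'=1.305086534+0.018658·1.048651533=1.324652274
       θ'=0.208326277+0.018658·-1.888839149=0.173084316, θ̇'=-1.888839149+0.018658·2.252448375=-1.846812967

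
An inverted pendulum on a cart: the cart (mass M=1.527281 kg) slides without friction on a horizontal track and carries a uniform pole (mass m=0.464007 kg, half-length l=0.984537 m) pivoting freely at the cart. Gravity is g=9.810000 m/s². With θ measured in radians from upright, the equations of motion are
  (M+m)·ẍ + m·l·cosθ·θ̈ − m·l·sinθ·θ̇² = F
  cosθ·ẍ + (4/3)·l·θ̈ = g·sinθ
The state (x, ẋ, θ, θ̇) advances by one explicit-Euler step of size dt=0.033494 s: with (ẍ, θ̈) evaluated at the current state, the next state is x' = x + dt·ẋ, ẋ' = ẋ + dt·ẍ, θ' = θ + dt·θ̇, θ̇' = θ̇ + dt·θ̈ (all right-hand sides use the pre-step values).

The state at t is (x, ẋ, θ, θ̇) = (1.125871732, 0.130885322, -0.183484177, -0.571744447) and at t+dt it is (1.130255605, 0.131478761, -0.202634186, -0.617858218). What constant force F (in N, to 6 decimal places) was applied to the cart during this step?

F = -0.555870 N

ẍ = (ẋ'−ẋ)/dt = (0.131478761−0.130885322)/0.033494 = 0.017718
θ̈ = (θ̇'−θ̇)/dt = (-0.617858218−-0.571744447)/0.033494 = -1.376777
sinθ=-0.182456, cosθ=0.983214
F = (M+m)·ẍ + m·l·cosθ·θ̈ − m·l·sinθ·θ̇² = 0.035281 + -0.618398 − -0.027247 = -0.555870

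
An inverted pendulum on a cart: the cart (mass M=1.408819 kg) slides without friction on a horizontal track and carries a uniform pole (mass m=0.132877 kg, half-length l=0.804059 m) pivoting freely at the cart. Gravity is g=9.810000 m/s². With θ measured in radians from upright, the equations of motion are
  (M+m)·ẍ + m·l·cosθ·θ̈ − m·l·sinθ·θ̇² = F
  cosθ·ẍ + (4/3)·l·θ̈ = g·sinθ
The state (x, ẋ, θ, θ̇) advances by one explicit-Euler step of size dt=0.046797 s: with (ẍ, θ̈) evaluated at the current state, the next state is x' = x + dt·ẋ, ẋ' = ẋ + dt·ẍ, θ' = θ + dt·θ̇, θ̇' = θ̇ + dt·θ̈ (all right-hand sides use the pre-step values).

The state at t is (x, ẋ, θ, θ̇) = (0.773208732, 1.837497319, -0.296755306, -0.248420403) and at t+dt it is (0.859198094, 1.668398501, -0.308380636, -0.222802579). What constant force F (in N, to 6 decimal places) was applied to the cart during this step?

F = -5.512989 N

ẍ = (ẋ'−ẋ)/dt = (1.668398501−1.837497319)/0.046797 = -3.613454
θ̈ = (θ̇'−θ̇)/dt = (-0.222802579−-0.248420403)/0.046797 = 0.547424
sinθ=-0.292419, cosθ=0.956290
F = (M+m)·ẍ + m·l·cosθ·θ̈ − m·l·sinθ·θ̇² = -5.570848 + 0.055931 − -0.001928 = -5.512989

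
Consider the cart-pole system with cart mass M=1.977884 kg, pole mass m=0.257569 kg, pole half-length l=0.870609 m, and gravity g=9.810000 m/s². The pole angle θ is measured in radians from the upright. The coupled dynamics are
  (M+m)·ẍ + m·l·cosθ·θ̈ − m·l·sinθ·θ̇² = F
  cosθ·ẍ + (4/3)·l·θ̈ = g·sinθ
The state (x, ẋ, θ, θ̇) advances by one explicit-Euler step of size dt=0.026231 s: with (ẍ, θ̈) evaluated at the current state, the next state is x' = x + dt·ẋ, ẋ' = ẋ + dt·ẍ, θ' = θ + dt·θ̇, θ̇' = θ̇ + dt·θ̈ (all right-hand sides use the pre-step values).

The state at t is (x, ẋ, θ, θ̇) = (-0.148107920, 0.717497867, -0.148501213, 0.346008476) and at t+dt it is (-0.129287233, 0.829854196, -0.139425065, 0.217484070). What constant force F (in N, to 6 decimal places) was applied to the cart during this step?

ẍ = (ẋ'−ẋ)/dt = (0.829854196−0.717497867)/0.026231 = 4.283341
θ̈ = (θ̇'−θ̇)/dt = (0.217484070−0.346008476)/0.026231 = -4.899714
sinθ=-0.147956, cosθ=0.988994
F = (M+m)·ẍ + m·l·cosθ·θ̈ − m·l·sinθ·θ̇² = 9.575208 + -1.086629 − -0.003972 = 8.492552

F = 8.492552 N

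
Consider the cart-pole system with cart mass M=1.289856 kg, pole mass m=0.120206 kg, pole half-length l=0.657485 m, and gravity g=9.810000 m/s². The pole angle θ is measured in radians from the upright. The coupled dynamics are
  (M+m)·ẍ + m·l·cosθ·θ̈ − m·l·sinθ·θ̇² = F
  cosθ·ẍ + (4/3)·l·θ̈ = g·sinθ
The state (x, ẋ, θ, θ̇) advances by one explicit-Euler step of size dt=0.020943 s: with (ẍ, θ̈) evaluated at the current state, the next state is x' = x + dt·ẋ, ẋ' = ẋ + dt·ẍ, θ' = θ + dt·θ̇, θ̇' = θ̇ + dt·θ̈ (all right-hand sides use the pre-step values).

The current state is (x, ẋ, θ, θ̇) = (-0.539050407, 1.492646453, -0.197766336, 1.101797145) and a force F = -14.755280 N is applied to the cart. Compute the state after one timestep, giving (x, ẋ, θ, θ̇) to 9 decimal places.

(-0.507789912, 1.261537861, -0.174691398, 1.314239499)

sinθ=-0.196479698, cosθ=0.980507893
temp = (F + m·l·θ̇²·sinθ)/(M+m) = (-14.755280 + -0.018850938)/1.410062 = -10.477646329
θ̈ = (g·sinθ − cosθ·temp)/(l·(4/3 − m·cos²θ/(M+m))) = 10.143835827
ẍ = temp − m·l·θ̈·cosθ/(M+m) = -11.035123506
Euler: x'=-0.539050407+0.020943·1.492646453=-0.507789912, ẋ'=1.492646453+0.020943·-11.035123506=1.261537861
       θ'=-0.197766336+0.020943·1.101797145=-0.174691398, θ̇'=1.101797145+0.020943·10.143835827=1.314239499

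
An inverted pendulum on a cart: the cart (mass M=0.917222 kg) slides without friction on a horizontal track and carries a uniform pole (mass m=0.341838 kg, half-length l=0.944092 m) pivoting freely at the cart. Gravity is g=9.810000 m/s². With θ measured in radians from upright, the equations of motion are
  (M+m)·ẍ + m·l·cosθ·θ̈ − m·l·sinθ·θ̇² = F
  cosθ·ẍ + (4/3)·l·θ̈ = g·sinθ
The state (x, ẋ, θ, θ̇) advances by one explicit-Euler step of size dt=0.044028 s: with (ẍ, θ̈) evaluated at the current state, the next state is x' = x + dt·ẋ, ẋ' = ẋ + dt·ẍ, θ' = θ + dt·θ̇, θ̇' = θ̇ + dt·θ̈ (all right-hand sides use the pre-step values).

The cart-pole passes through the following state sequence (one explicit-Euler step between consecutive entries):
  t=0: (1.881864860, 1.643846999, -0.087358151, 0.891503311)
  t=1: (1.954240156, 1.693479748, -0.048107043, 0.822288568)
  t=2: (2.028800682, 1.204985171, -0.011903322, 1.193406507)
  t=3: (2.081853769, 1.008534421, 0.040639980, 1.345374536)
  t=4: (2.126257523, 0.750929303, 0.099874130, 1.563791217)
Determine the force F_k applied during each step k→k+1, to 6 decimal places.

F_0 = 0.936305 N
F_1 = -11.241731 N
F_2 = -4.498541 N
F_3 = -5.790737 N

step 0→1:
  ẍ = (ẋ'−ẋ)/dt = (1.693479748−1.643846999)/0.044028 = 1.127300
  θ̈ = (θ̇'−θ̇)/dt = (0.822288568−0.891503311)/0.044028 = -1.572062
  sinθ=-0.087247, cosθ=0.996187
  F = (M+m)·ẍ + m·l·cosθ·θ̈ − m·l·sinθ·θ̇² = 1.419338 + -0.505411 − -0.022379 = 0.936305
step 1→2:
  ẍ = (ẋ'−ẋ)/dt = (1.204985171−1.693479748)/0.044028 = -11.095089
  θ̈ = (θ̇'−θ̇)/dt = (1.193406507−0.822288568)/0.044028 = 8.429135
  sinθ=-0.048088, cosθ=0.998843
  F = (M+m)·ẍ + m·l·cosθ·θ̈ − m·l·sinθ·θ̇² = -13.969383 + 2.717158 − -0.010494 = -11.241731
step 2→3:
  ẍ = (ẋ'−ẋ)/dt = (1.008534421−1.204985171)/0.044028 = -4.461950
  θ̈ = (θ̇'−θ̇)/dt = (1.345374536−1.193406507)/0.044028 = 3.451622
  sinθ=-0.011903, cosθ=0.999929
  F = (M+m)·ẍ + m·l·cosθ·θ̈ − m·l·sinθ·θ̇² = -5.617863 + 1.113851 − -0.005471 = -4.498541
step 3→4:
  ẍ = (ẋ'−ẋ)/dt = (0.750929303−1.008534421)/0.044028 = -5.850938
  θ̈ = (θ̇'−θ̇)/dt = (1.563791217−1.345374536)/0.044028 = 4.960859
  sinθ=0.040629, cosθ=0.999174
  F = (M+m)·ẍ + m·l·cosθ·θ̈ − m·l·sinθ·θ̇² = -7.366683 + 1.599679 − 0.023733 = -5.790737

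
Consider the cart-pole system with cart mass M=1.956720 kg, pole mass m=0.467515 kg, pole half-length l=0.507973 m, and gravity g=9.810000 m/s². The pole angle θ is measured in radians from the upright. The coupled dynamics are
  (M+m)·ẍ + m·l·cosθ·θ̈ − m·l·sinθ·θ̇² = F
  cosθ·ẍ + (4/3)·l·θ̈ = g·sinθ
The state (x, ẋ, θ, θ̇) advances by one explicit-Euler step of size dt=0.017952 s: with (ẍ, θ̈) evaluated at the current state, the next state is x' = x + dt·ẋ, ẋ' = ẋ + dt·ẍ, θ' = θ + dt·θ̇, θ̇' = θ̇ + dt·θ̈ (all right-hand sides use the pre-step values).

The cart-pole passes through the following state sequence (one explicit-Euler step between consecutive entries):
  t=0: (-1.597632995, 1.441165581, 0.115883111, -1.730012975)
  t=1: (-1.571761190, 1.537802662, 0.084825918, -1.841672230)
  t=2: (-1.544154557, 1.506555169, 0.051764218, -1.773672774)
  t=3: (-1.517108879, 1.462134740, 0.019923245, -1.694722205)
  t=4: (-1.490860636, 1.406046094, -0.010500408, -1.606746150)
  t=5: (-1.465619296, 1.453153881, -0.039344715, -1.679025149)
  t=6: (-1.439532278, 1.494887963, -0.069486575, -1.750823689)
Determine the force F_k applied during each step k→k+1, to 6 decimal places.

step 0→1:
  ẍ = (ẋ'−ẋ)/dt = (1.537802662−1.441165581)/0.017952 = 5.383082
  θ̈ = (θ̇'−θ̇)/dt = (-1.841672230−-1.730012975)/0.017952 = -6.219878
  sinθ=0.115624, cosθ=0.993293
  F = (M+m)·ẍ + m·l·cosθ·θ̈ − m·l·sinθ·θ̇² = 13.049855 + -1.467221 − 0.082183 = 11.500451
step 1→2:
  ẍ = (ẋ'−ẋ)/dt = (1.506555169−1.537802662)/0.017952 = -1.740613
  θ̈ = (θ̇'−θ̇)/dt = (-1.773672774−-1.841672230)/0.017952 = 3.787848
  sinθ=0.084724, cosθ=0.996404
  F = (M+m)·ẍ + m·l·cosθ·θ̈ − m·l·sinθ·θ̇² = -4.219656 + 0.896323 − 0.068245 = -3.391578
step 2→3:
  ẍ = (ẋ'−ẋ)/dt = (1.462134740−1.506555169)/0.017952 = -2.474400
  θ̈ = (θ̇'−θ̇)/dt = (-1.694722205−-1.773672774)/0.017952 = 4.397870
  sinθ=0.051741, cosθ=0.998661
  F = (M+m)·ẍ + m·l·cosθ·θ̈ − m·l·sinθ·θ̇² = -5.998527 + 1.043029 − 0.038656 = -4.994154
step 3→4:
  ẍ = (ẋ'−ẋ)/dt = (1.406046094−1.462134740)/0.017952 = -3.124368
  θ̈ = (θ̇'−θ̇)/dt = (-1.606746150−-1.694722205)/0.017952 = 4.900627
  sinθ=0.019922, cosθ=0.999802
  F = (M+m)·ẍ + m·l·cosθ·θ̈ − m·l·sinθ·θ̇² = -7.574201 + 1.163594 − 0.013588 = -6.424195
step 4→5:
  ẍ = (ẋ'−ẋ)/dt = (1.453153881−1.406046094)/0.017952 = 2.624097
  θ̈ = (θ̇'−θ̇)/dt = (-1.679025149−-1.606746150)/0.017952 = -4.026237
  sinθ=-0.010500, cosθ=0.999945
  F = (M+m)·ẍ + m·l·cosθ·θ̈ − m·l·sinθ·θ̇² = 6.361427 + -0.956118 − -0.006438 = 5.411747
step 5→6:
  ẍ = (ẋ'−ẋ)/dt = (1.494887963−1.453153881)/0.017952 = 2.324759
  θ̈ = (θ̇'−θ̇)/dt = (-1.750823689−-1.679025149)/0.017952 = -3.999473
  sinθ=-0.039335, cosθ=0.999226
  F = (M+m)·ẍ + m·l·cosθ·θ̈ − m·l·sinθ·θ̇² = 5.635763 + -0.949080 − -0.026334 = 4.713018

F_0 = 11.500451 N
F_1 = -3.391578 N
F_2 = -4.994154 N
F_3 = -6.424195 N
F_4 = 5.411747 N
F_5 = 4.713018 N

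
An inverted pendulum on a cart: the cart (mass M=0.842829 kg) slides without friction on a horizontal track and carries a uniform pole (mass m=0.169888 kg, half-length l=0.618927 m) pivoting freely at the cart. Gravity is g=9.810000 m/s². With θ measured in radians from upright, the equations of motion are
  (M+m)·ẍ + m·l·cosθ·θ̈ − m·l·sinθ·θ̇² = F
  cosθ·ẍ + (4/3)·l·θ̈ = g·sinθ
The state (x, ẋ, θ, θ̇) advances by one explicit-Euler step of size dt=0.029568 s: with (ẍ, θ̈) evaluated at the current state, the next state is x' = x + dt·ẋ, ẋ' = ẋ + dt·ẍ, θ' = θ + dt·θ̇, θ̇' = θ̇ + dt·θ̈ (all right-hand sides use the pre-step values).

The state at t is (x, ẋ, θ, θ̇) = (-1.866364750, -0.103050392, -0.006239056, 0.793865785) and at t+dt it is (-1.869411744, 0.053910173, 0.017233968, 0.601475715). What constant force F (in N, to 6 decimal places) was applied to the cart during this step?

ẍ = (ẋ'−ẋ)/dt = (0.053910173−-0.103050392)/0.029568 = 5.308461
θ̈ = (θ̇'−θ̇)/dt = (0.601475715−0.793865785)/0.029568 = -6.506699
sinθ=-0.006239, cosθ=0.999981
F = (M+m)·ẍ + m·l·cosθ·θ̈ − m·l·sinθ·θ̇² = 5.375968 + -0.684155 − -0.000413 = 4.692227

F = 4.692227 N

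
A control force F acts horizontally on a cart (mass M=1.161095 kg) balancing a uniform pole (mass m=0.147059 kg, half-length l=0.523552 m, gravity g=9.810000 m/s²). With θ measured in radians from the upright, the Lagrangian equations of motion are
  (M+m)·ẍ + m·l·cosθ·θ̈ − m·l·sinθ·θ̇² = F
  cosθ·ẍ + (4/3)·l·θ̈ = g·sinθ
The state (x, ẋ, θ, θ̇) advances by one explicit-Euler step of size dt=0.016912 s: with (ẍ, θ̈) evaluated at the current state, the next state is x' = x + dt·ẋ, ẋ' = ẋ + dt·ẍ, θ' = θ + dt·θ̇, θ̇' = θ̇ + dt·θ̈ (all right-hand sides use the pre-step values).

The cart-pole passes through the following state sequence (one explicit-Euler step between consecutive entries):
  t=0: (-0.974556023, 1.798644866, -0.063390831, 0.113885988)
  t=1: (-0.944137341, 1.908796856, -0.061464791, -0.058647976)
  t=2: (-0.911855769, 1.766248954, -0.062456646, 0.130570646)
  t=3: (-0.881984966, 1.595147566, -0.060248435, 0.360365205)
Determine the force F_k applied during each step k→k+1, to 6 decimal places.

F_0 = 7.736495 N
F_1 = -10.166351 N
F_2 = -12.190604 N

step 0→1:
  ẍ = (ẋ'−ẋ)/dt = (1.908796856−1.798644866)/0.016912 = 6.513244
  θ̈ = (θ̇'−θ̇)/dt = (-0.058647976−0.113885988)/0.016912 = -10.201866
  sinθ=-0.063348, cosθ=0.997991
  F = (M+m)·ẍ + m·l·cosθ·θ̈ − m·l·sinθ·θ̇² = 8.520327 + -0.783895 − -0.000063 = 7.736495
step 1→2:
  ẍ = (ẋ'−ẋ)/dt = (1.766248954−1.908796856)/0.016912 = -8.428802
  θ̈ = (θ̇'−θ̇)/dt = (0.130570646−-0.058647976)/0.016912 = 11.188424
  sinθ=-0.061426, cosθ=0.998112
  F = (M+m)·ẍ + m·l·cosθ·θ̈ − m·l·sinθ·θ̇² = -11.026171 + 0.859804 − -0.000016 = -10.166351
step 2→3:
  ẍ = (ẋ'−ẋ)/dt = (1.595147566−1.766248954)/0.016912 = -10.117159
  θ̈ = (θ̇'−θ̇)/dt = (0.360365205−0.130570646)/0.016912 = 13.587663
  sinθ=-0.062416, cosθ=0.998050
  F = (M+m)·ẍ + m·l·cosθ·θ̈ − m·l·sinθ·θ̇² = -13.234802 + 1.044116 − -0.000082 = -12.190604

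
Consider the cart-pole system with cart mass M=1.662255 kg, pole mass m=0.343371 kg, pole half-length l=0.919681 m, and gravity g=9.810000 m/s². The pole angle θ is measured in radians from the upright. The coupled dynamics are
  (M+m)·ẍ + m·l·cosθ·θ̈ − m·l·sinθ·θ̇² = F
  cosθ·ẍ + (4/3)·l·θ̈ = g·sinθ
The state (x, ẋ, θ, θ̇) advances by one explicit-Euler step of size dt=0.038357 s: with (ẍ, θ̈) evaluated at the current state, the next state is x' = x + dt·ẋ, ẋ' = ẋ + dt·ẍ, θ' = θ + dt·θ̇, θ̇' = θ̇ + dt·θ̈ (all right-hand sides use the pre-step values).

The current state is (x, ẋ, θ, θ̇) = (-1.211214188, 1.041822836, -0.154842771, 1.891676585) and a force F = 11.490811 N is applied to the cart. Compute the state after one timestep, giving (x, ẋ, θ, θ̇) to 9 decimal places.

(-1.171252989, 1.297682103, -0.082283732, 1.638194558)

sinθ=-0.154224753, cosθ=0.988035792
temp = (F + m·l·θ̇²·sinθ)/(M+m) = (11.490811 + -0.174280456)/2.005626 = 5.642393220
θ̈ = (g·sinθ − cosθ·temp)/(l·(4/3 − m·cos²θ/(M+m))) = -6.608494578
ẍ = temp − m·l·θ̈·cosθ/(M+m) = 6.670471282
Euler: x'=-1.211214188+0.038357·1.041822836=-1.171252989, ẋ'=1.041822836+0.038357·6.670471282=1.297682103
       θ'=-0.154842771+0.038357·1.891676585=-0.082283732, θ̇'=1.891676585+0.038357·-6.608494578=1.638194558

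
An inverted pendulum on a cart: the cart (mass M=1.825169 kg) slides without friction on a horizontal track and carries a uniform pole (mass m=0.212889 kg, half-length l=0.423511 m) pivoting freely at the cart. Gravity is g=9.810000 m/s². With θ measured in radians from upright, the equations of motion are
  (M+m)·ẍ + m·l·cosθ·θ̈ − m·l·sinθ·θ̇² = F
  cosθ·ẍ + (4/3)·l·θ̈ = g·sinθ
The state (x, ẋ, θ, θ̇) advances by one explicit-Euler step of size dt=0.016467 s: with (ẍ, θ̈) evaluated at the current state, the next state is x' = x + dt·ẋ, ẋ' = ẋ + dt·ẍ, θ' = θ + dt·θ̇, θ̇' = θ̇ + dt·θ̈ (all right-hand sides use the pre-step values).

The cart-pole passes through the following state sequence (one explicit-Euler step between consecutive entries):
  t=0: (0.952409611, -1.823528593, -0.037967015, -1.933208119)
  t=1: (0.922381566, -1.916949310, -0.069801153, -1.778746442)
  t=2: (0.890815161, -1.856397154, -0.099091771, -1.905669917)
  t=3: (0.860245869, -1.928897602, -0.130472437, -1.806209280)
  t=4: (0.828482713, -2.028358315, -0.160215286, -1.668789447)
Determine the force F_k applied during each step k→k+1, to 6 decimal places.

F_0 = -10.704431 N
F_1 = 6.820961 N
F_2 = -8.398813 N
F_3 = -11.525594 N

step 0→1:
  ẍ = (ẋ'−ẋ)/dt = (-1.916949310−-1.823528593)/0.016467 = -5.673208
  θ̈ = (θ̇'−θ̇)/dt = (-1.778746442−-1.933208119)/0.016467 = 9.380074
  sinθ=-0.037958, cosθ=0.999279
  F = (M+m)·ẍ + m·l·cosθ·θ̈ − m·l·sinθ·θ̇² = -11.562327 + 0.845106 − -0.012790 = -10.704431
step 1→2:
  ẍ = (ẋ'−ẋ)/dt = (-1.856397154−-1.916949310)/0.016467 = 3.677182
  θ̈ = (θ̇'−θ̇)/dt = (-1.905669917−-1.778746442)/0.016467 = -7.707747
  sinθ=-0.069744, cosθ=0.997565
  F = (M+m)·ẍ + m·l·cosθ·θ̈ − m·l·sinθ·θ̇² = 7.494310 + -0.693245 − -0.019896 = 6.820961
step 2→3:
  ẍ = (ẋ'−ẋ)/dt = (-1.928897602−-1.856397154)/0.016467 = -4.402772
  θ̈ = (θ̇'−θ̇)/dt = (-1.806209280−-1.905669917)/0.016467 = 6.039997
  sinθ=-0.098930, cosθ=0.995094
  F = (M+m)·ẍ + m·l·cosθ·θ̈ − m·l·sinθ·θ̇² = -8.973105 + 0.541900 − -0.032392 = -8.398813
step 3→4:
  ẍ = (ẋ'−ẋ)/dt = (-2.028358315−-1.928897602)/0.016467 = -6.040002
  θ̈ = (θ̇'−θ̇)/dt = (-1.668789447−-1.806209280)/0.016467 = 8.345165
  sinθ=-0.130103, cosθ=0.991501
  F = (M+m)·ẍ + m·l·cosθ·θ̈ − m·l·sinθ·θ̇² = -12.309874 + 0.746012 − -0.038268 = -11.525594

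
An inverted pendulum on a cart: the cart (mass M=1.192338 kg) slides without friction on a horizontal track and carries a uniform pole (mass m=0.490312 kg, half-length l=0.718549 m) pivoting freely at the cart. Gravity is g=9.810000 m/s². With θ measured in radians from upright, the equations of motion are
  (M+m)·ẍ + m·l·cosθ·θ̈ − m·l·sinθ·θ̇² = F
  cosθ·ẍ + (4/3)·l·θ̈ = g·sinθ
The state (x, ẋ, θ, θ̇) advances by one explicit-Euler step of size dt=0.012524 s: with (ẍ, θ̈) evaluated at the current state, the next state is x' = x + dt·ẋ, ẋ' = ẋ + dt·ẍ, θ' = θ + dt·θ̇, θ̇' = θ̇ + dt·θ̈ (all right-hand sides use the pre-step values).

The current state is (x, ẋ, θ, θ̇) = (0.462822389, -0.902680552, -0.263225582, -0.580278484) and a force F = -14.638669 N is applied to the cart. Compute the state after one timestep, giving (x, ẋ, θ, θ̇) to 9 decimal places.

sinθ=-0.260196379, cosθ=0.965555718
temp = (F + m·l·θ̇²·sinθ)/(M+m) = (-14.638669 + -0.030867617)/1.682650 = -8.718115245
θ̈ = (g·sinθ − cosθ·temp)/(l·(4/3 − m·cos²θ/(M+m))) = 7.688557606
ẍ = temp − m·l·θ̈·cosθ/(M+m) = -10.272495728
Euler: x'=0.462822389+0.012524·-0.902680552=0.451517218, ẋ'=-0.902680552+0.012524·-10.272495728=-1.031333288
       θ'=-0.263225582+0.012524·-0.580278484=-0.270492990, θ̇'=-0.580278484+0.012524·7.688557606=-0.483986989

(0.451517218, -1.031333288, -0.270492990, -0.483986989)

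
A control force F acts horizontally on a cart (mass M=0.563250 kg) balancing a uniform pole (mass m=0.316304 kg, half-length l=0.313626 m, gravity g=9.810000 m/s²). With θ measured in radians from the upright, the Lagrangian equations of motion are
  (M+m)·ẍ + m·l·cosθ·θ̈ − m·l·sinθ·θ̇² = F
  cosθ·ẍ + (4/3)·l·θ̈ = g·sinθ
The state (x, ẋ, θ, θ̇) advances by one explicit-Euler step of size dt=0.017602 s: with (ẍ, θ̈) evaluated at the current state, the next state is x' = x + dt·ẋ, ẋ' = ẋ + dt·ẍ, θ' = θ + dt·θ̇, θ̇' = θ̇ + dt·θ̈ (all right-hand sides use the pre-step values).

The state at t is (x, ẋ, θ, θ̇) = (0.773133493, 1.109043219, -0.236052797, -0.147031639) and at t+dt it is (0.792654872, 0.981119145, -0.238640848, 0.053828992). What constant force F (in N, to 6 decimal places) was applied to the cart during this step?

ẍ = (ẋ'−ẋ)/dt = (0.981119145−1.109043219)/0.017602 = -7.267587
θ̈ = (θ̇'−θ̇)/dt = (0.053828992−-0.147031639)/0.017602 = 11.411239
sinθ=-0.233867, cosθ=0.972269
F = (M+m)·ẍ + m·l·cosθ·θ̈ − m·l·sinθ·θ̇² = -6.392236 + 1.100616 − -0.000502 = -5.291118

F = -5.291118 N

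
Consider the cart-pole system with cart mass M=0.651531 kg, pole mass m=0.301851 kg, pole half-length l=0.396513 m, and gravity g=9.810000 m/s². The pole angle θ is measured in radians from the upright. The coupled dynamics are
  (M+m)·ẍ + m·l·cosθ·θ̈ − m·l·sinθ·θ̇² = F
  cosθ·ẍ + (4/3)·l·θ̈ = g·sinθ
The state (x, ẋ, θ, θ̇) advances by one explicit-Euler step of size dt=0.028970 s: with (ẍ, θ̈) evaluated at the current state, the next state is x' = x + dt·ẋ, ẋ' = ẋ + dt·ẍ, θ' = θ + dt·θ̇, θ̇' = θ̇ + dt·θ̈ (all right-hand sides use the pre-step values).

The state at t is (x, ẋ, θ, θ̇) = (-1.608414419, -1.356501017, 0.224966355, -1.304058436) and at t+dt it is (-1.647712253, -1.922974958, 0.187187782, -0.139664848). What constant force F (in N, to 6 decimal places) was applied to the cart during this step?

F = -13.998253 N

ẍ = (ẋ'−ẋ)/dt = (-1.922974958−-1.356501017)/0.028970 = -19.553812
θ̈ = (θ̇'−θ̇)/dt = (-0.139664848−-1.304058436)/0.028970 = 40.193082
sinθ=0.223074, cosθ=0.974802
F = (M+m)·ẍ + m·l·cosθ·θ̈ − m·l·sinθ·θ̇² = -18.642253 + 4.689403 − 0.045404 = -13.998253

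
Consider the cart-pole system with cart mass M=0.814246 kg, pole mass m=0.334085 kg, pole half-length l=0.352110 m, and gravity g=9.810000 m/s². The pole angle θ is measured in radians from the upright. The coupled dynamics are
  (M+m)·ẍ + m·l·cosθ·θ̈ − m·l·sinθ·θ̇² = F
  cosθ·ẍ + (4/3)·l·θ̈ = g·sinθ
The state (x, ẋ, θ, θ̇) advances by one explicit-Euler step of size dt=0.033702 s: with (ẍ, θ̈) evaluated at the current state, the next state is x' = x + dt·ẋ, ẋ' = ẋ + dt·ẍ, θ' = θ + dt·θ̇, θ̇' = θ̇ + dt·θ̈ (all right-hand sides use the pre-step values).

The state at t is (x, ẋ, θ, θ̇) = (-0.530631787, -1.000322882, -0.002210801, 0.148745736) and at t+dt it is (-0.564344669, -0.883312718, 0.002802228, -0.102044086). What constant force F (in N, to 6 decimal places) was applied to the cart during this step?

F = 3.111539 N

ẍ = (ẋ'−ẋ)/dt = (-0.883312718−-1.000322882)/0.033702 = 3.471906
θ̈ = (θ̇'−θ̇)/dt = (-0.102044086−0.148745736)/0.033702 = -7.441393
sinθ=-0.002211, cosθ=0.999998
F = (M+m)·ẍ + m·l·cosθ·θ̈ − m·l·sinθ·θ̇² = 3.986897 + -0.875364 − -0.000006 = 3.111539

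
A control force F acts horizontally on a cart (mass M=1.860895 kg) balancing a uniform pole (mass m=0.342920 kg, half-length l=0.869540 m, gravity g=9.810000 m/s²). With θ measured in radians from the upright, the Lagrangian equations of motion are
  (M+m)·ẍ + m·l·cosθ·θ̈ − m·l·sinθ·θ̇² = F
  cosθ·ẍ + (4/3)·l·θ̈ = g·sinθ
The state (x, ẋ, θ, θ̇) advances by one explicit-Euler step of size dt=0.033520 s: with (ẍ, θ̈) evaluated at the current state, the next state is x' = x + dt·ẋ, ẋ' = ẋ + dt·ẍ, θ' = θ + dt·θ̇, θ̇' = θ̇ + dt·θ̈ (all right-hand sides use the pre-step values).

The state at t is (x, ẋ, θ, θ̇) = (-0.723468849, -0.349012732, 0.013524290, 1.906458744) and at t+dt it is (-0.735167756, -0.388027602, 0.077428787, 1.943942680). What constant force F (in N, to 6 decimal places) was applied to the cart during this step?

F = -2.246325 N

ẍ = (ẋ'−ẋ)/dt = (-0.388027602−-0.349012732)/0.033520 = -1.163928
θ̈ = (θ̇'−θ̇)/dt = (1.943942680−1.906458744)/0.033520 = 1.118256
sinθ=0.013524, cosθ=0.999909
F = (M+m)·ẍ + m·l·cosθ·θ̈ − m·l·sinθ·θ̇² = -2.565082 + 0.333414 − 0.014657 = -2.246325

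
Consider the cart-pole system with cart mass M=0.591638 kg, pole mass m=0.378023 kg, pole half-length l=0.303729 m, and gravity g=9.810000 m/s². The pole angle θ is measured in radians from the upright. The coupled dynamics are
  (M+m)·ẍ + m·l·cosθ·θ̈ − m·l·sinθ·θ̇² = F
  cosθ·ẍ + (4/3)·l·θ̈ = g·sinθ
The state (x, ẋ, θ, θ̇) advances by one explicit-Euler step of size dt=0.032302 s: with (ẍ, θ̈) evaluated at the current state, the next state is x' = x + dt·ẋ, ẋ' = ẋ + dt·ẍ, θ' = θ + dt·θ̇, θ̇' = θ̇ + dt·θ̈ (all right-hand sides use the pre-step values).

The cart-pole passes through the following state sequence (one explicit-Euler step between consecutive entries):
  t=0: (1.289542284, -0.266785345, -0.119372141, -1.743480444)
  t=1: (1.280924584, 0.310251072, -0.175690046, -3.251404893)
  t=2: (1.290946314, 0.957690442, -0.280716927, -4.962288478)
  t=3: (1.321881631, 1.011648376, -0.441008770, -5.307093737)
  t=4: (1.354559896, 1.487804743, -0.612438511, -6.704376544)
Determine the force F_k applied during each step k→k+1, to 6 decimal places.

F_0 = 12.041660 N
F_1 = 13.659711 N
F_2 = 1.225397 N
F_3 = 11.182514 N

step 0→1:
  ẍ = (ẋ'−ẋ)/dt = (0.310251072−-0.266785345)/0.032302 = 17.863798
  θ̈ = (θ̇'−θ̇)/dt = (-3.251404893−-1.743480444)/0.032302 = -46.682077
  sinθ=-0.119089, cosθ=0.992884
  F = (M+m)·ẍ + m·l·cosθ·θ̈ − m·l·sinθ·θ̇² = 17.321829 + -5.321732 − -0.041563 = 12.041660
step 1→2:
  ẍ = (ẋ'−ẋ)/dt = (0.957690442−0.310251072)/0.032302 = 20.043321
  θ̈ = (θ̇'−θ̇)/dt = (-4.962288478−-3.251404893)/0.032302 = -52.965252
  sinθ=-0.174788, cosθ=0.984606
  F = (M+m)·ẍ + m·l·cosθ·θ̈ − m·l·sinθ·θ̇² = 19.435227 + -5.987673 − -0.212157 = 13.659711
step 2→3:
  ẍ = (ẋ'−ẋ)/dt = (1.011648376−0.957690442)/0.032302 = 1.670421
  θ̈ = (θ̇'−θ̇)/dt = (-5.307093737−-4.962288478)/0.032302 = -10.674424
  sinθ=-0.277045, cosθ=0.960857
  F = (M+m)·ẍ + m·l·cosθ·θ̈ − m·l·sinθ·θ̇² = 1.619742 + -1.177627 − -0.783282 = 1.225397
step 3→4:
  ẍ = (ẋ'−ẋ)/dt = (1.487804743−1.011648376)/0.032302 = 14.740770
  θ̈ = (θ̇'−θ̇)/dt = (-6.704376544−-5.307093737)/0.032302 = -43.256851
  sinθ=-0.426852, cosθ=0.904322
  F = (M+m)·ẍ + m·l·cosθ·θ̈ − m·l·sinθ·θ̇² = 14.293550 + -4.491405 − -1.380369 = 11.182514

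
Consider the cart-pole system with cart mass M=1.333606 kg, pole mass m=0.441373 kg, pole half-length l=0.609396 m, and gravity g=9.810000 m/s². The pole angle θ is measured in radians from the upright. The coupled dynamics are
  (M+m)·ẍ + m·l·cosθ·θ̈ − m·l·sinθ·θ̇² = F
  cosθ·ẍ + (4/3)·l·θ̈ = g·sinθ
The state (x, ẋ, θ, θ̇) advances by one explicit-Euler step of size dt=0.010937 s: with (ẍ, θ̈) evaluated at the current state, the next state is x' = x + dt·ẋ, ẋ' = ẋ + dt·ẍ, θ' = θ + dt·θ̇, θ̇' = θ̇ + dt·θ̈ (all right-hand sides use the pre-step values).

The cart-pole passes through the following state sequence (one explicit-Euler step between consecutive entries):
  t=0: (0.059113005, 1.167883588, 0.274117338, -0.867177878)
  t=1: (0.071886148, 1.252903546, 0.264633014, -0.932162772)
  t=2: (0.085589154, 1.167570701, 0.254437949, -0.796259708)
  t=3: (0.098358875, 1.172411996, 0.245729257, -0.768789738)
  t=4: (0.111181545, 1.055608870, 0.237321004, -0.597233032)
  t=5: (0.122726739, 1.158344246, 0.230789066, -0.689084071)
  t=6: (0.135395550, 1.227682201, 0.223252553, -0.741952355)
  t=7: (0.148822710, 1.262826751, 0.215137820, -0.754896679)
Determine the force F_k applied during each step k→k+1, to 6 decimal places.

step 0→1:
  ẍ = (ẋ'−ẋ)/dt = (1.252903546−1.167883588)/0.010937 = 7.773609
  θ̈ = (θ̇'−θ̇)/dt = (-0.932162772−-0.867177878)/0.010937 = -5.941748
  sinθ=0.270697, cosθ=0.962665
  F = (M+m)·ẍ + m·l·cosθ·θ̈ − m·l·sinθ·θ̇² = 13.797992 + -1.538489 − 0.054753 = 12.204750
step 1→2:
  ẍ = (ẋ'−ẋ)/dt = (1.167570701−1.252903546)/0.010937 = -7.802217
  θ̈ = (θ̇'−θ̇)/dt = (-0.796259708−-0.932162772)/0.010937 = 12.425991
  sinθ=0.261555, cosθ=0.965189
  F = (M+m)·ẍ + m·l·cosθ·θ̈ − m·l·sinθ·θ̇² = -13.848771 + 3.225883 − 0.061130 = -10.684018
step 2→3:
  ẍ = (ẋ'−ẋ)/dt = (1.172411996−1.167570701)/0.010937 = 0.442653
  θ̈ = (θ̇'−θ̇)/dt = (-0.768789738−-0.796259708)/0.010937 = 2.511655
  sinθ=0.251701, cosθ=0.967805
  F = (M+m)·ẍ + m·l·cosθ·θ̈ − m·l·sinθ·θ̇² = 0.785700 + 0.653812 − 0.042924 = 1.396588
step 3→4:
  ẍ = (ẋ'−ẋ)/dt = (1.055608870−1.172411996)/0.010937 = -10.679631
  θ̈ = (θ̇'−θ̇)/dt = (-0.597233032−-0.768789738)/0.010937 = 15.685902
  sinθ=0.243264, cosθ=0.969960
  F = (M+m)·ẍ + m·l·cosθ·θ̈ − m·l·sinθ·θ̇² = -18.956121 + 4.092312 − 0.038672 = -14.902481
step 4→5:
  ẍ = (ẋ'−ẋ)/dt = (1.158344246−1.055608870)/0.010937 = 9.393378
  θ̈ = (θ̇'−θ̇)/dt = (-0.689084071−-0.597233032)/0.010937 = -8.398193
  sinθ=0.235100, cosθ=0.971971
  F = (M+m)·ẍ + m·l·cosθ·θ̈ − m·l·sinθ·θ̇² = 16.673049 + -2.195557 − 0.022555 = 14.454937
step 5→6:
  ẍ = (ẋ'−ẋ)/dt = (1.227682201−1.158344246)/0.010937 = 6.339760
  θ̈ = (θ̇'−θ̇)/dt = (-0.741952355−-0.689084071)/0.010937 = -4.833893
  sinθ=0.228746, cosθ=0.973486
  F = (M+m)·ẍ + m·l·cosθ·θ̈ − m·l·sinθ·θ̇² = 11.252941 + -1.265704 − 0.029215 = 9.958022
step 6→7:
  ẍ = (ẋ'−ẋ)/dt = (1.262826751−1.227682201)/0.010937 = 3.213363
  θ̈ = (θ̇'−θ̇)/dt = (-0.754896679−-0.741952355)/0.010937 = -1.183535
  sinθ=0.221403, cosθ=0.975182
  F = (M+m)·ẍ + m·l·cosθ·θ̈ − m·l·sinθ·θ̇² = 5.703652 + -0.310436 − 0.032782 = 5.360433

F_0 = 12.204750 N
F_1 = -10.684018 N
F_2 = 1.396588 N
F_3 = -14.902481 N
F_4 = 14.454937 N
F_5 = 9.958022 N
F_6 = 5.360433 N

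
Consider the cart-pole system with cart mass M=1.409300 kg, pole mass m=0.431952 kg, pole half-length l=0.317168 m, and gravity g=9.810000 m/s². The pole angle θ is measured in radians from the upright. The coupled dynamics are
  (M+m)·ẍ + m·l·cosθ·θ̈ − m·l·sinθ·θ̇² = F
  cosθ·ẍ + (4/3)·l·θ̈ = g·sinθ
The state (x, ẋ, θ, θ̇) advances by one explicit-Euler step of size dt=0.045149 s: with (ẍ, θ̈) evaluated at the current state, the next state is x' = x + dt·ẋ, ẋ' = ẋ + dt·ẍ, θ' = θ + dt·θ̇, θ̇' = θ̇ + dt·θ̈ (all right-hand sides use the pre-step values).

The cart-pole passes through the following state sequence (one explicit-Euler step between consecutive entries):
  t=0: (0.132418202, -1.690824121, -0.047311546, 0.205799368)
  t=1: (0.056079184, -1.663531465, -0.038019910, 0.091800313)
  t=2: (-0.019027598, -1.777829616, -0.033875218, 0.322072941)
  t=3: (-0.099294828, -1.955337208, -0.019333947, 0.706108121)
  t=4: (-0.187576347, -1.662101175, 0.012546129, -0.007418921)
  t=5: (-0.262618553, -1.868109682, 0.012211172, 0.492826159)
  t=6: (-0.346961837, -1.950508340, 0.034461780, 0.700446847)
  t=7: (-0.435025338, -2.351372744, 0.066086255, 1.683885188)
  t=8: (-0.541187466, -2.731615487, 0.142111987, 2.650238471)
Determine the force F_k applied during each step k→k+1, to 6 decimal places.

F_0 = 0.767780 N
F_1 = -3.962986 N
F_2 = -6.073918 N
F_3 = 9.795237 N
F_4 = -6.883535 N
F_5 = -2.730799 N
F_6 = -13.367839 N
F_7 = -12.606663 N

step 0→1:
  ẍ = (ẋ'−ẋ)/dt = (-1.663531465−-1.690824121)/0.045149 = 0.604502
  θ̈ = (θ̇'−θ̇)/dt = (0.091800313−0.205799368)/0.045149 = -2.524952
  sinθ=-0.047294, cosθ=0.998881
  F = (M+m)·ẍ + m·l·cosθ·θ̈ − m·l·sinθ·θ̇² = 1.113040 + -0.345535 − -0.000274 = 0.767780
step 1→2:
  ẍ = (ẋ'−ẋ)/dt = (-1.777829616−-1.663531465)/0.045149 = -2.531577
  θ̈ = (θ̇'−θ̇)/dt = (0.322072941−0.091800313)/0.045149 = 5.100282
  sinθ=-0.038011, cosθ=0.999277
  F = (M+m)·ẍ + m·l·cosθ·θ̈ − m·l·sinθ·θ̇² = -4.661270 + 0.698241 − -0.000044 = -3.962986
step 2→3:
  ẍ = (ẋ'−ẋ)/dt = (-1.955337208−-1.777829616)/0.045149 = -3.931595
  θ̈ = (θ̇'−θ̇)/dt = (0.706108121−0.322072941)/0.045149 = 8.505951
  sinθ=-0.033869, cosθ=0.999426
  F = (M+m)·ẍ + m·l·cosθ·θ̈ − m·l·sinθ·θ̇² = -7.239058 + 1.164658 − -0.000481 = -6.073918
step 3→4:
  ẍ = (ẋ'−ẋ)/dt = (-1.662101175−-1.955337208)/0.045149 = 6.494851
  θ̈ = (θ̇'−θ̇)/dt = (-0.007418921−0.706108121)/0.045149 = -15.803828
  sinθ=-0.019333, cosθ=0.999813
  F = (M+m)·ẍ + m·l·cosθ·θ̈ − m·l·sinθ·θ̇² = 11.958658 + -2.164741 − -0.001321 = 9.795237
step 4→5:
  ẍ = (ẋ'−ẋ)/dt = (-1.868109682−-1.662101175)/0.045149 = -4.562859
  θ̈ = (θ̇'−θ̇)/dt = (0.492826159−-0.007418921)/0.045149 = 11.079871
  sinθ=0.012546, cosθ=0.999921
  F = (M+m)·ẍ + m·l·cosθ·θ̈ − m·l·sinθ·θ̇² = -8.401373 + 1.517838 − 0.000000 = -6.883535
step 5→6:
  ẍ = (ẋ'−ẋ)/dt = (-1.950508340−-1.868109682)/0.045149 = -1.825038
  θ̈ = (θ̇'−θ̇)/dt = (0.700446847−0.492826159)/0.045149 = 4.598567
  sinθ=0.012211, cosθ=0.999925
  F = (M+m)·ẍ + m·l·cosθ·θ̈ − m·l·sinθ·θ̇² = -3.360356 + 0.629963 − 0.000406 = -2.730799
step 6→7:
  ẍ = (ẋ'−ẋ)/dt = (-2.351372744−-1.950508340)/0.045149 = -8.878700
  θ̈ = (θ̇'−θ̇)/dt = (1.683885188−0.700446847)/0.045149 = 21.782063
  sinθ=0.034455, cosθ=0.999406
  F = (M+m)·ẍ + m·l·cosθ·θ̈ − m·l·sinθ·θ̇² = -16.347923 + 2.982400 − 0.002316 = -13.367839
step 7→8:
  ẍ = (ẋ'−ẋ)/dt = (-2.731615487−-2.351372744)/0.045149 = -8.421953
  θ̈ = (θ̇'−θ̇)/dt = (2.650238471−1.683885188)/0.045149 = 21.403648
  sinθ=0.066038, cosθ=0.997817
  F = (M+m)·ẍ + m·l·cosθ·θ̈ − m·l·sinθ·θ̇² = -15.506937 + 2.925928 − 0.025653 = -12.606663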